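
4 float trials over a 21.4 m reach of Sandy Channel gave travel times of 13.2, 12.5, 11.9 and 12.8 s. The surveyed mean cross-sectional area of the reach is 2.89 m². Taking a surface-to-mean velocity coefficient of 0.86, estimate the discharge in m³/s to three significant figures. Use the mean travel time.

4.22 m³/s

t̄ = (13.2 + 12.5 + 11.9 + 12.8) / 4 = 12.6 s
v_surface = L / t̄ = 21.4 / 12.6 = 1.698 m/s
v_mean = 0.86 × 1.698 = 1.461 m/s
Q = A × v_mean = 2.89 × 1.461 = 4.221 m³/s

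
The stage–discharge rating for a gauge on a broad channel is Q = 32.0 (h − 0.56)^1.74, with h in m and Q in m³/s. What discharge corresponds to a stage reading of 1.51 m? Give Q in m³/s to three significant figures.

29.3 m³/s

Q = 32.0 × (1.51 − 0.56)^1.74 = 32.0 × 0.95^1.74 = 29.27 m³/s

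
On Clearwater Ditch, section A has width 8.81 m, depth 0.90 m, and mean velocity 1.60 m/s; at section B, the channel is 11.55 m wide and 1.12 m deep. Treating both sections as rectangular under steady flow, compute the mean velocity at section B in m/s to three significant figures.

Q = A₁V₁ = (8.81×0.90) × 1.60 = 12.69 m³/s
A₂ = 11.55 × 1.12 = 12.94 m²
V₂ = Q/A₂ = 12.69/12.94 = 0.9807 m/s

0.981 m/s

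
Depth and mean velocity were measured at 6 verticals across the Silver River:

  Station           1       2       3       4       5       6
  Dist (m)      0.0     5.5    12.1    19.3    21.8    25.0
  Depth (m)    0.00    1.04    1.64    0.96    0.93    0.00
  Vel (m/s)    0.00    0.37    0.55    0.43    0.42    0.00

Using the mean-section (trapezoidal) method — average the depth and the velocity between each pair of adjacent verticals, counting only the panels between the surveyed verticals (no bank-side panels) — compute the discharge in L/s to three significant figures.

10500 L/s

Panel 1-2: Δb = 5.5 m, d̄ = (0.00+1.04)/2 = 0.52, v̄ = (0.00+0.37)/2 = 0.185 → q = 5.5×0.52×0.185 = 0.5291 m³/s
Panel 2-3: Δb = 6.6 m, d̄ = (1.04+1.64)/2 = 1.34, v̄ = (0.37+0.55)/2 = 0.46 → q = 6.6×1.34×0.46 = 4.068 m³/s
Panel 3-4: Δb = 7.2 m, d̄ = (1.64+0.96)/2 = 1.3, v̄ = (0.55+0.43)/2 = 0.49 → q = 7.2×1.3×0.49 = 4.586 m³/s
Panel 4-5: Δb = 2.5 m, d̄ = (0.96+0.93)/2 = 0.945, v̄ = (0.43+0.42)/2 = 0.425 → q = 2.5×0.945×0.425 = 1.004 m³/s
Panel 5-6: Δb = 3.2 m, d̄ = (0.93+0.00)/2 = 0.465, v̄ = (0.42+0.00)/2 = 0.21 → q = 3.2×0.465×0.21 = 0.3125 m³/s
Q = Σ q = 10.50 m³/s
= 10.50 × 1000 = 10500 L/s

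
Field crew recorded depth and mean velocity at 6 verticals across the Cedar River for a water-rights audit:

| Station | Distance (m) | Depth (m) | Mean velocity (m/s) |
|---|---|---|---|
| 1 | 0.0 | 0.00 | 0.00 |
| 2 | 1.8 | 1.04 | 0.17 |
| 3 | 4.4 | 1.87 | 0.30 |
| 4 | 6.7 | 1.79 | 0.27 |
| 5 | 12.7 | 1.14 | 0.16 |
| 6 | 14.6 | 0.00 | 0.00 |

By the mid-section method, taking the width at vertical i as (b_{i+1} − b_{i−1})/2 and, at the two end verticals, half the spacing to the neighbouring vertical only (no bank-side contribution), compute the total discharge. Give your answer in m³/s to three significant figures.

w_2 = (4.4 − 0.0)/2 = 2.2 m; q_2 = 0.17 × 1.04 × 2.2 = 0.3890 m³/s
w_3 = (6.7 − 1.8)/2 = 2.45 m; q_3 = 0.30 × 1.87 × 2.45 = 1.374 m³/s
w_4 = (12.7 − 4.4)/2 = 4.15 m; q_4 = 0.27 × 1.79 × 4.15 = 2.006 m³/s
w_5 = (14.6 − 6.7)/2 = 3.95 m; q_5 = 0.16 × 1.14 × 3.95 = 0.7205 m³/s
Stations 1, 6 contribute zero (depth or velocity is 0).
Q = Σ qᵢ = 4.490 m³/s

4.49 m³/s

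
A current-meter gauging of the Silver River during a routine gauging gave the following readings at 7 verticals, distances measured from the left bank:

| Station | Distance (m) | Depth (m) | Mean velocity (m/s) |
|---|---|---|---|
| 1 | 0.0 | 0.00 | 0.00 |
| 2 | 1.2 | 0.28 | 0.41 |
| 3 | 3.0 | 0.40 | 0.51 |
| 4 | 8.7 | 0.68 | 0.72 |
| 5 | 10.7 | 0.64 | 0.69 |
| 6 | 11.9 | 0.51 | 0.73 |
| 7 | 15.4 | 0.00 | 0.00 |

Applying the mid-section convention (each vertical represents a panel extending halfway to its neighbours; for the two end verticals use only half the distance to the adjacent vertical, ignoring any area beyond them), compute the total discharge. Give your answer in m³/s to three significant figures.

4.40 m³/s

w_2 = (3.0 − 0.0)/2 = 1.5 m; q_2 = 0.41 × 0.28 × 1.5 = 0.1722 m³/s
w_3 = (8.7 − 1.2)/2 = 3.75 m; q_3 = 0.51 × 0.40 × 3.75 = 0.7650 m³/s
w_4 = (10.7 − 3.0)/2 = 3.85 m; q_4 = 0.72 × 0.68 × 3.85 = 1.885 m³/s
w_5 = (11.9 − 8.7)/2 = 1.6 m; q_5 = 0.69 × 0.64 × 1.6 = 0.7066 m³/s
w_6 = (15.4 − 10.7)/2 = 2.35 m; q_6 = 0.73 × 0.51 × 2.35 = 0.8749 m³/s
Stations 1, 7 contribute zero (depth or velocity is 0).
Q = Σ qᵢ = 4.404 m³/s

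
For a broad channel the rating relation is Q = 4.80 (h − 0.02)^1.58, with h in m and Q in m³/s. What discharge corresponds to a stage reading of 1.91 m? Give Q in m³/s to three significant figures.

13.1 m³/s

Q = 4.80 × (1.91 − 0.02)^1.58 = 4.80 × 1.89^1.58 = 13.12 m³/s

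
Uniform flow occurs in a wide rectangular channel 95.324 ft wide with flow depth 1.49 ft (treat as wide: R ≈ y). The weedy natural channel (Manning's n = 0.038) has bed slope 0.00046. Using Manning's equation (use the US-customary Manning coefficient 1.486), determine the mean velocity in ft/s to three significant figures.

1.09 ft/s

A = b·y = 95.324 × 1.49 = 142.0 ft²
Wide channel: R ≈ y = 1.49 ft
Q = (1.486/n)·A·R^(2/3)·S^(1/2) = (1.486/0.038) × 142.0 × 1.490^(2/3) × 0.00046^(1/2) = 155.4 ft³/s
V = Q/A = 155.4/142.0 = 1.094 ft/s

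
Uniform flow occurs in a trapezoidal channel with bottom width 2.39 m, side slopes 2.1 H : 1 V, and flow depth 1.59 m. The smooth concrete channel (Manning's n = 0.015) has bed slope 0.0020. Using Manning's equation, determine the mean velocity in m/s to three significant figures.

A = (b + z·y)·y = (2.39 + 2.1×1.59)×1.59 = 9.109 m²
P = b + 2y√(1+z²) = 2.39 + 2×1.59×√(1+2.1²) = 9.786 m
R = A/P = 9.109/9.786 = 0.9308 m
Q = (1/n)·A·R^(2/3)·S^(1/2) = (1/0.015) × 9.109 × 0.9308^(2/3) × 0.0020^(1/2) = 25.89 m³/s
V = Q/A = 25.89/9.109 = 2.842 m/s

2.84 m/s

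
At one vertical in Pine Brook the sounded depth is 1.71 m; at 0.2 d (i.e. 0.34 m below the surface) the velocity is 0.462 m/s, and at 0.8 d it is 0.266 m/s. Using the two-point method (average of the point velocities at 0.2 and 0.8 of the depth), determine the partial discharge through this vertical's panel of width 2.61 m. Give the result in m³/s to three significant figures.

1.62 m³/s

v̄ = (0.462 + 0.266) / 2 = 0.3640 m/s
q = v̄ × d × w = 0.3640 × 1.71 × 2.61 = 1.625 m³/s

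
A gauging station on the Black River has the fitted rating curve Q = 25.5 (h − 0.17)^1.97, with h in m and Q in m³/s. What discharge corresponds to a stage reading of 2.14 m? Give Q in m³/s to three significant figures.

97.0 m³/s

Q = 25.5 × (2.14 − 0.17)^1.97 = 25.5 × 1.97^1.97 = 96.97 m³/s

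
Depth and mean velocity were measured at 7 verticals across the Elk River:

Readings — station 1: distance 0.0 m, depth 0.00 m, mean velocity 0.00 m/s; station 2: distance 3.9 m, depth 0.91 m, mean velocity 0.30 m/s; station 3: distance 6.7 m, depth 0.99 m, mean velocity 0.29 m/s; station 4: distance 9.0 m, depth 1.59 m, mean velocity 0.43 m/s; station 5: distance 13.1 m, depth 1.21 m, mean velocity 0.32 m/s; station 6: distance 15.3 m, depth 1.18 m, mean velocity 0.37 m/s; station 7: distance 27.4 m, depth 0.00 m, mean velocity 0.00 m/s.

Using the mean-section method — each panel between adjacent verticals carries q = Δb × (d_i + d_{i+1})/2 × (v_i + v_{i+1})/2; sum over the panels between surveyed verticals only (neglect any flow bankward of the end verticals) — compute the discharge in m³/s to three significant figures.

6.50 m³/s

Panel 1-2: Δb = 3.9 m, d̄ = (0.00+0.91)/2 = 0.455, v̄ = (0.00+0.30)/2 = 0.15 → q = 3.9×0.455×0.15 = 0.2662 m³/s
Panel 2-3: Δb = 2.8 m, d̄ = (0.91+0.99)/2 = 0.95, v̄ = (0.30+0.29)/2 = 0.295 → q = 2.8×0.95×0.295 = 0.7847 m³/s
Panel 3-4: Δb = 2.3 m, d̄ = (0.99+1.59)/2 = 1.29, v̄ = (0.29+0.43)/2 = 0.36 → q = 2.3×1.29×0.36 = 1.068 m³/s
Panel 4-5: Δb = 4.1 m, d̄ = (1.59+1.21)/2 = 1.4, v̄ = (0.43+0.32)/2 = 0.375 → q = 4.1×1.4×0.375 = 2.153 m³/s
Panel 5-6: Δb = 2.2 m, d̄ = (1.21+1.18)/2 = 1.195, v̄ = (0.32+0.37)/2 = 0.345 → q = 2.2×1.195×0.345 = 0.9070 m³/s
Panel 6-7: Δb = 12.1 m, d̄ = (1.18+0.00)/2 = 0.59, v̄ = (0.37+0.00)/2 = 0.185 → q = 12.1×0.59×0.185 = 1.321 m³/s
Q = Σ q = 6.499 m³/s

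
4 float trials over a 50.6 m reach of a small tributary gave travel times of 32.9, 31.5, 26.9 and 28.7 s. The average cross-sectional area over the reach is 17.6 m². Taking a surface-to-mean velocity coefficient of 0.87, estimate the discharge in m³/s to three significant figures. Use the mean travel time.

25.8 m³/s

t̄ = (32.9 + 31.5 + 26.9 + 28.7) / 4 = 30 s
v_surface = L / t̄ = 50.6 / 30 = 1.687 m/s
v_mean = 0.87 × 1.687 = 1.467 m/s
Q = A × v_mean = 17.6 × 1.467 = 25.83 m³/s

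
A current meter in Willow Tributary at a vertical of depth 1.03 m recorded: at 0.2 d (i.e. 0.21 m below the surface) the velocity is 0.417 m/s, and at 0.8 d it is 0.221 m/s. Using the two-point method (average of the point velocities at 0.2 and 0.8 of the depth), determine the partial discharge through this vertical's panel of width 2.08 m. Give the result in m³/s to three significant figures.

0.683 m³/s

v̄ = (0.417 + 0.221) / 2 = 0.3190 m/s
q = v̄ × d × w = 0.3190 × 1.03 × 2.08 = 0.6834 m³/s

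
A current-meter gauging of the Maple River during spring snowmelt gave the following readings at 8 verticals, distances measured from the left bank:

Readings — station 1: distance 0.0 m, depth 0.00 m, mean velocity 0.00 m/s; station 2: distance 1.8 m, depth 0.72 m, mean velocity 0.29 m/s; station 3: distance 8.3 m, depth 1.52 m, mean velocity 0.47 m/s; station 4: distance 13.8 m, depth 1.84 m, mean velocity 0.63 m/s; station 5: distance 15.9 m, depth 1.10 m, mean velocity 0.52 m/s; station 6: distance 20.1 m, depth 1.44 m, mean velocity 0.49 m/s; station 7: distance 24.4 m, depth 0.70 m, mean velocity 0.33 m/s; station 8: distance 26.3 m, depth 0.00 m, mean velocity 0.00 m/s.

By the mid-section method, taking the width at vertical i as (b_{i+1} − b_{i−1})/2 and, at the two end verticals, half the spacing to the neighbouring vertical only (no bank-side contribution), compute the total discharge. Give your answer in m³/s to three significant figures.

15.1 m³/s

w_2 = (8.3 − 0.0)/2 = 4.15 m; q_2 = 0.29 × 0.72 × 4.15 = 0.8665 m³/s
w_3 = (13.8 − 1.8)/2 = 6 m; q_3 = 0.47 × 1.52 × 6 = 4.286 m³/s
w_4 = (15.9 − 8.3)/2 = 3.8 m; q_4 = 0.63 × 1.84 × 3.8 = 4.405 m³/s
w_5 = (20.1 − 13.8)/2 = 3.15 m; q_5 = 0.52 × 1.10 × 3.15 = 1.802 m³/s
w_6 = (24.4 − 15.9)/2 = 4.25 m; q_6 = 0.49 × 1.44 × 4.25 = 2.999 m³/s
w_7 = (26.3 − 20.1)/2 = 3.1 m; q_7 = 0.33 × 0.70 × 3.1 = 0.7161 m³/s
Stations 1, 8 contribute zero (depth or velocity is 0).
Q = Σ qᵢ = 15.07 m³/s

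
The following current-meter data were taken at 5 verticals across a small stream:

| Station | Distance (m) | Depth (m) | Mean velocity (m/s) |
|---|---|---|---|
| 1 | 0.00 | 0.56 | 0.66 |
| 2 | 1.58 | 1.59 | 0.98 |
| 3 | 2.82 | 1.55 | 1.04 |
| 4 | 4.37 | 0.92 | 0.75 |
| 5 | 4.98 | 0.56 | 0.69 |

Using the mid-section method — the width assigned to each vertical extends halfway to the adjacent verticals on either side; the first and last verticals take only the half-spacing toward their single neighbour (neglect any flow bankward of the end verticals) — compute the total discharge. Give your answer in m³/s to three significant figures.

w_1 = (1.58 − 0.00)/2 = 0.79 m; q_1 = 0.66 × 0.56 × 0.79 = 0.2920 m³/s
w_2 = (2.82 − 0.00)/2 = 1.41 m; q_2 = 0.98 × 1.59 × 1.41 = 2.197 m³/s
w_3 = (4.37 − 1.58)/2 = 1.395 m; q_3 = 1.04 × 1.55 × 1.395 = 2.249 m³/s
w_4 = (4.98 − 2.82)/2 = 1.08 m; q_4 = 0.75 × 0.92 × 1.08 = 0.7452 m³/s
w_5 = (4.98 − 4.37)/2 = 0.305 m; q_5 = 0.69 × 0.56 × 0.305 = 0.1179 m³/s
Q = Σ qᵢ = 5.601 m³/s

5.60 m³/s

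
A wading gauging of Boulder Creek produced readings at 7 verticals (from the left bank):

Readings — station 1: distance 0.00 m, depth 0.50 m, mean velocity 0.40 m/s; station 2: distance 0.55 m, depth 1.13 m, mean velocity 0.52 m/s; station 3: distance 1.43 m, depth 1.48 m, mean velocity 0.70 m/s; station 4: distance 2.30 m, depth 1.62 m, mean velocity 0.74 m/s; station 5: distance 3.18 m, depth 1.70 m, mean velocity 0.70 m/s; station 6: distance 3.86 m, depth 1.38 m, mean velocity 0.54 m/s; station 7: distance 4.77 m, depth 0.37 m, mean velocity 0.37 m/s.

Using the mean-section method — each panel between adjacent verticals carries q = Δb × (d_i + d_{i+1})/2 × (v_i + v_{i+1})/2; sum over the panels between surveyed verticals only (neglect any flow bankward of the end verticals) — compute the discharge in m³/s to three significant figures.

3.94 m³/s

Panel 1-2: Δb = 0.55 m, d̄ = (0.50+1.13)/2 = 0.815, v̄ = (0.40+0.52)/2 = 0.46 → q = 0.55×0.815×0.46 = 0.2062 m³/s
Panel 2-3: Δb = 0.88 m, d̄ = (1.13+1.48)/2 = 1.305, v̄ = (0.52+0.70)/2 = 0.61 → q = 0.88×1.305×0.61 = 0.7005 m³/s
Panel 3-4: Δb = 0.87 m, d̄ = (1.48+1.62)/2 = 1.55, v̄ = (0.70+0.74)/2 = 0.72 → q = 0.87×1.55×0.72 = 0.9709 m³/s
Panel 4-5: Δb = 0.88 m, d̄ = (1.62+1.70)/2 = 1.66, v̄ = (0.74+0.70)/2 = 0.72 → q = 0.88×1.66×0.72 = 1.052 m³/s
Panel 5-6: Δb = 0.68 m, d̄ = (1.70+1.38)/2 = 1.54, v̄ = (0.70+0.54)/2 = 0.62 → q = 0.68×1.54×0.62 = 0.6493 m³/s
Panel 6-7: Δb = 0.91 m, d̄ = (1.38+0.37)/2 = 0.875, v̄ = (0.54+0.37)/2 = 0.455 → q = 0.91×0.875×0.455 = 0.3623 m³/s
Q = Σ q = 3.941 m³/s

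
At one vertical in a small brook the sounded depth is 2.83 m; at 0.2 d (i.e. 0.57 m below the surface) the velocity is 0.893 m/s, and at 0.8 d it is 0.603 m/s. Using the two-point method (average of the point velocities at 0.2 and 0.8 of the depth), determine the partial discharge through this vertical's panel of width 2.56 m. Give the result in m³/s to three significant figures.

5.42 m³/s

v̄ = (0.893 + 0.603) / 2 = 0.7480 m/s
q = v̄ × d × w = 0.7480 × 2.83 × 2.56 = 5.419 m³/s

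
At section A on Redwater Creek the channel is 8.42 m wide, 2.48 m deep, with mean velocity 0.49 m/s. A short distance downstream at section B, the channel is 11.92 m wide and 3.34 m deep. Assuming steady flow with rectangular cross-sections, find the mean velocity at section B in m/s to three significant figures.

0.257 m/s

Q = A₁V₁ = (8.42×2.48) × 0.49 = 10.23 m³/s
A₂ = 11.92 × 3.34 = 39.81 m²
V₂ = Q/A₂ = 10.23/39.81 = 0.2570 m/s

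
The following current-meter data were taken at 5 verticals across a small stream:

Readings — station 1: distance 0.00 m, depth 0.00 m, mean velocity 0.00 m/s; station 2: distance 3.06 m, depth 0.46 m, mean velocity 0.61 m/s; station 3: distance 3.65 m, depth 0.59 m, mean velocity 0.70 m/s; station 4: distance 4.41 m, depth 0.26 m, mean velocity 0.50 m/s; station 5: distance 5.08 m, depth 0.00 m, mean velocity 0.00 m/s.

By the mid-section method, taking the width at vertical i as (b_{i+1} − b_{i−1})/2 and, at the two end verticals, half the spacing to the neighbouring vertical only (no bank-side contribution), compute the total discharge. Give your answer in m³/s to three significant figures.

0.884 m³/s

w_2 = (3.65 − 0.00)/2 = 1.825 m; q_2 = 0.61 × 0.46 × 1.825 = 0.5121 m³/s
w_3 = (4.41 − 3.06)/2 = 0.675 m; q_3 = 0.70 × 0.59 × 0.675 = 0.2788 m³/s
w_4 = (5.08 − 3.65)/2 = 0.715 m; q_4 = 0.50 × 0.26 × 0.715 = 0.09295 m³/s
Stations 1, 5 contribute zero (depth or velocity is 0).
Q = Σ qᵢ = 0.8838 m³/s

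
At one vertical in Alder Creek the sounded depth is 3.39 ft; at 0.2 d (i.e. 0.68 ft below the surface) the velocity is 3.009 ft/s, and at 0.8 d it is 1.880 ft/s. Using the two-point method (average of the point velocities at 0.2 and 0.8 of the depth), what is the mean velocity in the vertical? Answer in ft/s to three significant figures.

v̄ = (3.009 + 1.880) / 2 = 2.445 ft/s

2.44 ft/s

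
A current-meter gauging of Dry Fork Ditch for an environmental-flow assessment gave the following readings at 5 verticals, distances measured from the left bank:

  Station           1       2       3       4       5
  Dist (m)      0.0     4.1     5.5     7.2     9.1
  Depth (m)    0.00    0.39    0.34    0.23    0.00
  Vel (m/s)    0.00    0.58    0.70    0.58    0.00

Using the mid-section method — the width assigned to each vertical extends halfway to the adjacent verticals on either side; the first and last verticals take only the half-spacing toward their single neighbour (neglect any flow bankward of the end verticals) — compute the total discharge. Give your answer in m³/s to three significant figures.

1.23 m³/s

w_2 = (5.5 − 0.0)/2 = 2.75 m; q_2 = 0.58 × 0.39 × 2.75 = 0.6221 m³/s
w_3 = (7.2 − 4.1)/2 = 1.55 m; q_3 = 0.70 × 0.34 × 1.55 = 0.3689 m³/s
w_4 = (9.1 − 5.5)/2 = 1.8 m; q_4 = 0.58 × 0.23 × 1.8 = 0.2401 m³/s
Stations 1, 5 contribute zero (depth or velocity is 0).
Q = Σ qᵢ = 1.231 m³/s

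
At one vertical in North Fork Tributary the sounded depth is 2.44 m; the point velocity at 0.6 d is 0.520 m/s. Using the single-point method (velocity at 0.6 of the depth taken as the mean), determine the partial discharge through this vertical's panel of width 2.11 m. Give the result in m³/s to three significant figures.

2.68 m³/s

v̄ = v₀.₆ = 0.520 m/s
q = v̄ × d × w = 0.5200 × 2.44 × 2.11 = 2.677 m³/s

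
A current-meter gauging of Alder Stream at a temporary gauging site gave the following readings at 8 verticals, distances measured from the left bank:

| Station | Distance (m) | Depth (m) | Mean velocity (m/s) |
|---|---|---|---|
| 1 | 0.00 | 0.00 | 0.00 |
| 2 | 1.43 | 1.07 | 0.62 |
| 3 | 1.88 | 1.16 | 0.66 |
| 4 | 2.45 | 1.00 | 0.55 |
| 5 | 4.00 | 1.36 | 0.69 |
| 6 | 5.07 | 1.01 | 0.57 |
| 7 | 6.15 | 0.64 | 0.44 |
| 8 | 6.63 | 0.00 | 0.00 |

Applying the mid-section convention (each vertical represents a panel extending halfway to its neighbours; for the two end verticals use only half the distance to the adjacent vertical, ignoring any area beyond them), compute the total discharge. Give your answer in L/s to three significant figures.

3660 L/s

w_2 = (1.88 − 0.00)/2 = 0.94 m; q_2 = 0.62 × 1.07 × 0.94 = 0.6236 m³/s
w_3 = (2.45 − 1.43)/2 = 0.51 m; q_3 = 0.66 × 1.16 × 0.51 = 0.3905 m³/s
w_4 = (4.00 − 1.88)/2 = 1.06 m; q_4 = 0.55 × 1.00 × 1.06 = 0.5830 m³/s
w_5 = (5.07 − 2.45)/2 = 1.31 m; q_5 = 0.69 × 1.36 × 1.31 = 1.229 m³/s
w_6 = (6.15 − 4.00)/2 = 1.075 m; q_6 = 0.57 × 1.01 × 1.075 = 0.6189 m³/s
w_7 = (6.63 − 5.07)/2 = 0.78 m; q_7 = 0.44 × 0.64 × 0.78 = 0.2196 m³/s
Stations 1, 8 contribute zero (depth or velocity is 0).
Q = Σ qᵢ = 3.665 m³/s
= 3.665 × 1000 = 3665 L/s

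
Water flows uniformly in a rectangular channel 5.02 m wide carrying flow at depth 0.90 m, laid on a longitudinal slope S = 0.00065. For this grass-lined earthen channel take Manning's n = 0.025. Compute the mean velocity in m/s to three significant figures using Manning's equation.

0.775 m/s

A = b·y = 5.02 × 0.90 = 4.518 m²
P = b + 2y = 5.02 + 2×0.90 = 6.820 m
R = A/P = 4.518/6.820 = 0.6625 m
Q = (1/n)·A·R^(2/3)·S^(1/2) = (1/0.025) × 4.518 × 0.6625^(2/3) × 0.00065^(1/2) = 3.501 m³/s
V = Q/A = 3.501/4.518 = 0.7750 m/s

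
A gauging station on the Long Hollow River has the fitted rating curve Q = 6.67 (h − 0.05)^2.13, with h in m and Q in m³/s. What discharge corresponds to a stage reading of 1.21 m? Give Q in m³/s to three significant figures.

9.15 m³/s

Q = 6.67 × (1.21 − 0.05)^2.13 = 6.67 × 1.16^2.13 = 9.150 m³/s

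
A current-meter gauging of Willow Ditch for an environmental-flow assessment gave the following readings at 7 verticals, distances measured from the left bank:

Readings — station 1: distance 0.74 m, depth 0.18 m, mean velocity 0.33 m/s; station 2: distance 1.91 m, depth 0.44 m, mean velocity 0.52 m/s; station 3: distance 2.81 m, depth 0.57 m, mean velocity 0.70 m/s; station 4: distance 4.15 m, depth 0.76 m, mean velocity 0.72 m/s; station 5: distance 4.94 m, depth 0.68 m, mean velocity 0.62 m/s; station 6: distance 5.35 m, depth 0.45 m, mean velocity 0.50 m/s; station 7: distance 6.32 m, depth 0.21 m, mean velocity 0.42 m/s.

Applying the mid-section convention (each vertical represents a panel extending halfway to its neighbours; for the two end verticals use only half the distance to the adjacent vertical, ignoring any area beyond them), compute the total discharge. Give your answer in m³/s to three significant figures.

1.75 m³/s

w_1 = (1.91 − 0.74)/2 = 0.585 m; q_1 = 0.33 × 0.18 × 0.585 = 0.03475 m³/s
w_2 = (2.81 − 0.74)/2 = 1.035 m; q_2 = 0.52 × 0.44 × 1.035 = 0.2368 m³/s
w_3 = (4.15 − 1.91)/2 = 1.12 m; q_3 = 0.70 × 0.57 × 1.12 = 0.4469 m³/s
w_4 = (4.94 − 2.81)/2 = 1.065 m; q_4 = 0.72 × 0.76 × 1.065 = 0.5828 m³/s
w_5 = (5.35 − 4.15)/2 = 0.6 m; q_5 = 0.62 × 0.68 × 0.6 = 0.2530 m³/s
w_6 = (6.32 − 4.94)/2 = 0.69 m; q_6 = 0.50 × 0.45 × 0.69 = 0.1553 m³/s
w_7 = (6.32 − 5.35)/2 = 0.485 m; q_7 = 0.42 × 0.21 × 0.485 = 0.04278 m³/s
Q = Σ qᵢ = 1.752 m³/s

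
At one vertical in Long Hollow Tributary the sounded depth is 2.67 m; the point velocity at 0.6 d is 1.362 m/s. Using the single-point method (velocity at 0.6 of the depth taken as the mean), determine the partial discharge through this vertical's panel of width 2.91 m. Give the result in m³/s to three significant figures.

10.6 m³/s

v̄ = v₀.₆ = 1.362 m/s
q = v̄ × d × w = 1.362 × 2.67 × 2.91 = 10.58 m³/s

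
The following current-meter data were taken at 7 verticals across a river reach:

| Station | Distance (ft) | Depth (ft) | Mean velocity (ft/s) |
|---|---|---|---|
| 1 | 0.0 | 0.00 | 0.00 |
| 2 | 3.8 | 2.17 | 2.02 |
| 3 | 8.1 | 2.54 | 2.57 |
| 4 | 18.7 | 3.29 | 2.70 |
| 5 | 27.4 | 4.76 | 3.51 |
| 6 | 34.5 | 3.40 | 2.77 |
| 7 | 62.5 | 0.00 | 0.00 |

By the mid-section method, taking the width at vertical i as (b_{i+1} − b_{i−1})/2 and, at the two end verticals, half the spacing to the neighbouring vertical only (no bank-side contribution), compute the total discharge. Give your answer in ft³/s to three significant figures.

449 ft³/s

w_2 = (8.1 − 0.0)/2 = 4.05 ft; q_2 = 2.02 × 2.17 × 4.05 = 17.75 ft³/s
w_3 = (18.7 − 3.8)/2 = 7.45 ft; q_3 = 2.57 × 2.54 × 7.45 = 48.63 ft³/s
w_4 = (27.4 − 8.1)/2 = 9.65 ft; q_4 = 2.70 × 3.29 × 9.65 = 85.72 ft³/s
w_5 = (34.5 − 18.7)/2 = 7.9 ft; q_5 = 3.51 × 4.76 × 7.9 = 132.0 ft³/s
w_6 = (62.5 − 27.4)/2 = 17.55 ft; q_6 = 2.77 × 3.40 × 17.55 = 165.3 ft³/s
Stations 1, 7 contribute zero (depth or velocity is 0).
Q = Σ qᵢ = 449.4 ft³/s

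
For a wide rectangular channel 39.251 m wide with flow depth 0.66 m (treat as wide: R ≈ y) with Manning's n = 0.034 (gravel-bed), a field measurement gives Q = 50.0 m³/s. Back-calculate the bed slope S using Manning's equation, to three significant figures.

A = b·y = 39.251 × 0.66 = 25.91 m²
Wide channel: R ≈ y = 0.66 m
S = (Q·n / (1·A·R^(2/3)))² = (50.0×0.034 / (1×25.91×0.7580))² = 0.007494

0.00749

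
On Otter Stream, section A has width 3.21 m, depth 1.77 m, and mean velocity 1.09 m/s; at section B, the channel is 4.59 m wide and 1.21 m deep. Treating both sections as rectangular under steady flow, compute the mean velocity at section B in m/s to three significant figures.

1.12 m/s

Q = A₁V₁ = (3.21×1.77) × 1.09 = 6.193 m³/s
A₂ = 4.59 × 1.21 = 5.554 m²
V₂ = Q/A₂ = 6.193/5.554 = 1.115 m/s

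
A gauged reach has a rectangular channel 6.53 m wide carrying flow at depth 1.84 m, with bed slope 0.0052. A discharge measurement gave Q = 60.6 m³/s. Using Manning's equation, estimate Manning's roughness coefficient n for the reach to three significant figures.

A = b·y = 6.53 × 1.84 = 12.02 m²
P = b + 2y = 6.53 + 2×1.84 = 10.21 m
R = A/P = 12.02/10.21 = 1.177 m
n = (1/Q)·A·R^(2/3)·S^(1/2) = (1/60.6) × 12.02 × 1.115 × 0.07211 = 0.01594

0.0159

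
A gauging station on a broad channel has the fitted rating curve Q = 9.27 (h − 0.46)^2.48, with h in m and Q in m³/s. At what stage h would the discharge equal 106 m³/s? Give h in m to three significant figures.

3.13 m

h − h₀ = (Q/C)^(1/b) = (106/9.27)^(1/2.48) = 2.671 m
h = 0.46 + 2.671 = 3.131 m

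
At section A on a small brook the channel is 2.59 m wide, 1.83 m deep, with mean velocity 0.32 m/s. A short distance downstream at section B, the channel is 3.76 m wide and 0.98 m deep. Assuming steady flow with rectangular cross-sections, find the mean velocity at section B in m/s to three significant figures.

0.412 m/s

Q = A₁V₁ = (2.59×1.83) × 0.32 = 1.517 m³/s
A₂ = 3.76 × 0.98 = 3.685 m²
V₂ = Q/A₂ = 1.517/3.685 = 0.4116 m/s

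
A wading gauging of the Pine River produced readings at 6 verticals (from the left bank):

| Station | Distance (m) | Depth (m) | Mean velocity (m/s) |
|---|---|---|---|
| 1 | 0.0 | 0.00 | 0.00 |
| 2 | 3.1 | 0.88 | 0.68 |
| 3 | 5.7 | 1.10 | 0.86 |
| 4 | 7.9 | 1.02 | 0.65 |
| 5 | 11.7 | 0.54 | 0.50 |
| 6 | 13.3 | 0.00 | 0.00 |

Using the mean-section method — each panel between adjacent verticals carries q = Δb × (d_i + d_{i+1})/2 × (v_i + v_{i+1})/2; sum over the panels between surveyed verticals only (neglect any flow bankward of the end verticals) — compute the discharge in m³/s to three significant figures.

Panel 1-2: Δb = 3.1 m, d̄ = (0.00+0.88)/2 = 0.44, v̄ = (0.00+0.68)/2 = 0.34 → q = 3.1×0.44×0.34 = 0.4638 m³/s
Panel 2-3: Δb = 2.6 m, d̄ = (0.88+1.10)/2 = 0.99, v̄ = (0.68+0.86)/2 = 0.77 → q = 2.6×0.99×0.77 = 1.982 m³/s
Panel 3-4: Δb = 2.2 m, d̄ = (1.10+1.02)/2 = 1.06, v̄ = (0.86+0.65)/2 = 0.755 → q = 2.2×1.06×0.755 = 1.761 m³/s
Panel 4-5: Δb = 3.8 m, d̄ = (1.02+0.54)/2 = 0.78, v̄ = (0.65+0.50)/2 = 0.575 → q = 3.8×0.78×0.575 = 1.704 m³/s
Panel 5-6: Δb = 1.6 m, d̄ = (0.54+0.00)/2 = 0.27, v̄ = (0.50+0.00)/2 = 0.25 → q = 1.6×0.27×0.25 = 0.1080 m³/s
Q = Σ q = 6.019 m³/s

6.02 m³/s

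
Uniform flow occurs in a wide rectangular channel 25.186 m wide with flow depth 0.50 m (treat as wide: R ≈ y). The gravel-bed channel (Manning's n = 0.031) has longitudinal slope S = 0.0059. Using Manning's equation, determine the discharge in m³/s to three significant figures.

A = b·y = 25.186 × 0.50 = 12.59 m²
Wide channel: R ≈ y = 0.50 m
Q = (1/n)·A·R^(2/3)·S^(1/2) = (1/0.031) × 12.59 × 0.5000^(2/3) × 0.0059^(1/2) = 19.66 m³/s

19.7 m³/s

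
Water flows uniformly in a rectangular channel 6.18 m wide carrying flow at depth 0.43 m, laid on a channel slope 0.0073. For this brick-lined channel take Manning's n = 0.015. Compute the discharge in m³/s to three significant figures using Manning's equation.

A = b·y = 6.18 × 0.43 = 2.657 m²
P = b + 2y = 6.18 + 2×0.43 = 7.040 m
R = A/P = 2.657/7.040 = 0.3775 m
Q = (1/n)·A·R^(2/3)·S^(1/2) = (1/0.015) × 2.657 × 0.3775^(2/3) × 0.0073^(1/2) = 7.906 m³/s

7.91 m³/s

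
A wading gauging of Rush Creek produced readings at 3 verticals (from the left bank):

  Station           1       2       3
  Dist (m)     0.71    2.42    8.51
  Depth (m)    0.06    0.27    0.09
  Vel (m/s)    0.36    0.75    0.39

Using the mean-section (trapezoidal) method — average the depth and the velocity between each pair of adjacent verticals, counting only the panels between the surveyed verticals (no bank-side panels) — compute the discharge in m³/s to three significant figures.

0.781 m³/s

Panel 1-2: Δb = 1.71 m, d̄ = (0.06+0.27)/2 = 0.165, v̄ = (0.36+0.75)/2 = 0.555 → q = 1.71×0.165×0.555 = 0.1566 m³/s
Panel 2-3: Δb = 6.09 m, d̄ = (0.27+0.09)/2 = 0.18, v̄ = (0.75+0.39)/2 = 0.57 → q = 6.09×0.18×0.57 = 0.6248 m³/s
Q = Σ q = 0.7814 m³/s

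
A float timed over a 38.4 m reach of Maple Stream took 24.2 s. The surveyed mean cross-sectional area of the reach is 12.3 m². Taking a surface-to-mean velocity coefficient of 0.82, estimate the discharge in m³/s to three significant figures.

v_surface = L / t̄ = 38.4 / 24.2 = 1.587 m/s
v_mean = 0.82 × 1.587 = 1.301 m/s
Q = A × v_mean = 12.3 × 1.301 = 16.00 m³/s

16.0 m³/s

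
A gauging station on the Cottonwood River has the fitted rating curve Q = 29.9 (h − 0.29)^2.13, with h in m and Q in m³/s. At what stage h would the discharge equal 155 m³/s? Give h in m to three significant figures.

2.46 m

h − h₀ = (Q/C)^(1/b) = (155/29.9)^(1/2.13) = 2.165 m
h = 0.29 + 2.165 = 2.455 m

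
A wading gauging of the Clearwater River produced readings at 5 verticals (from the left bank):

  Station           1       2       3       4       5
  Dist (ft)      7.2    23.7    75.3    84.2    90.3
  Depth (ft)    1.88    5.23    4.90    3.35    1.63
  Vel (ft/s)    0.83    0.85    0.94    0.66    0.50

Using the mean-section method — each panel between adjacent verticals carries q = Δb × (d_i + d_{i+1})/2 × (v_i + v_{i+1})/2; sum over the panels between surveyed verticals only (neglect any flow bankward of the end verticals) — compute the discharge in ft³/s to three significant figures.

Panel 1-2: Δb = 16.5 ft, d̄ = (1.88+5.23)/2 = 3.555, v̄ = (0.83+0.85)/2 = 0.84 → q = 16.5×3.555×0.84 = 49.27 ft³/s
Panel 2-3: Δb = 51.6 ft, d̄ = (5.23+4.90)/2 = 5.065, v̄ = (0.85+0.94)/2 = 0.895 → q = 51.6×5.065×0.895 = 233.9 ft³/s
Panel 3-4: Δb = 8.9 ft, d̄ = (4.90+3.35)/2 = 4.125, v̄ = (0.94+0.66)/2 = 0.8 → q = 8.9×4.125×0.8 = 29.37 ft³/s
Panel 4-5: Δb = 6.1 ft, d̄ = (3.35+1.63)/2 = 2.49, v̄ = (0.66+0.50)/2 = 0.58 → q = 6.1×2.49×0.58 = 8.810 ft³/s
Q = Σ q = 321.4 ft³/s

321 ft³/s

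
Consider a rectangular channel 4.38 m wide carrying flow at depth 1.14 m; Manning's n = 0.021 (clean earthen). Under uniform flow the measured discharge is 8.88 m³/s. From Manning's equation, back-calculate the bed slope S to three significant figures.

A = b·y = 4.38 × 1.14 = 4.993 m²
P = b + 2y = 4.38 + 2×1.14 = 6.660 m
R = A/P = 4.993/6.660 = 0.7497 m
S = (Q·n / (1·A·R^(2/3)))² = (8.88×0.021 / (1×4.993×0.8253))² = 0.002048

0.00205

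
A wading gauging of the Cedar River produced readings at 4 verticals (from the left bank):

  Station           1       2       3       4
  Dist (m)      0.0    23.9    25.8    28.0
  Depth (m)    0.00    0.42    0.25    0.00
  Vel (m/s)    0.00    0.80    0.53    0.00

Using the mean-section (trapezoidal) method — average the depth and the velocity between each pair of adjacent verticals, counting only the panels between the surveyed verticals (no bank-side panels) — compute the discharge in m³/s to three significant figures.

2.50 m³/s

Panel 1-2: Δb = 23.9 m, d̄ = (0.00+0.42)/2 = 0.21, v̄ = (0.00+0.80)/2 = 0.4 → q = 23.9×0.21×0.4 = 2.008 m³/s
Panel 2-3: Δb = 1.9 m, d̄ = (0.42+0.25)/2 = 0.335, v̄ = (0.80+0.53)/2 = 0.665 → q = 1.9×0.335×0.665 = 0.4233 m³/s
Panel 3-4: Δb = 2.2 m, d̄ = (0.25+0.00)/2 = 0.125, v̄ = (0.53+0.00)/2 = 0.265 → q = 2.2×0.125×0.265 = 0.07288 m³/s
Q = Σ q = 2.504 m³/s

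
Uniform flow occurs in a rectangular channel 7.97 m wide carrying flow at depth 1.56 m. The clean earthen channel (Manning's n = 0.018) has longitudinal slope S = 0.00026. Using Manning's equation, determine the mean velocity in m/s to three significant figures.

A = b·y = 7.97 × 1.56 = 12.43 m²
P = b + 2y = 7.97 + 2×1.56 = 11.09 m
R = A/P = 12.43/11.09 = 1.121 m
Q = (1/n)·A·R^(2/3)·S^(1/2) = (1/0.018) × 12.43 × 1.121^(2/3) × 0.00026^(1/2) = 12.02 m³/s
V = Q/A = 12.02/12.43 = 0.9668 m/s

0.967 m/s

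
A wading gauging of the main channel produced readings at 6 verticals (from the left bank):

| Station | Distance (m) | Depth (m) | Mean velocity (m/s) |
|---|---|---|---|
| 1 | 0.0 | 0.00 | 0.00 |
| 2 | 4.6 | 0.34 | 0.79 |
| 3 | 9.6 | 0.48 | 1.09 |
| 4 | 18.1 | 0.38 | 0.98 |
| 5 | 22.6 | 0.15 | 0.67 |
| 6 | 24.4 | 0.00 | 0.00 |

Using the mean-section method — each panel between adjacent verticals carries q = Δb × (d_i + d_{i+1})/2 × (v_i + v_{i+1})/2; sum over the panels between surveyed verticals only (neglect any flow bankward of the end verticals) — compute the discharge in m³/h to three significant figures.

Panel 1-2: Δb = 4.6 m, d̄ = (0.00+0.34)/2 = 0.17, v̄ = (0.00+0.79)/2 = 0.395 → q = 4.6×0.17×0.395 = 0.3089 m³/s
Panel 2-3: Δb = 5 m, d̄ = (0.34+0.48)/2 = 0.41, v̄ = (0.79+1.09)/2 = 0.94 → q = 5×0.41×0.94 = 1.927 m³/s
Panel 3-4: Δb = 8.5 m, d̄ = (0.48+0.38)/2 = 0.43, v̄ = (1.09+0.98)/2 = 1.035 → q = 8.5×0.43×1.035 = 3.783 m³/s
Panel 4-5: Δb = 4.5 m, d̄ = (0.38+0.15)/2 = 0.265, v̄ = (0.98+0.67)/2 = 0.825 → q = 4.5×0.265×0.825 = 0.9838 m³/s
Panel 5-6: Δb = 1.8 m, d̄ = (0.15+0.00)/2 = 0.075, v̄ = (0.67+0.00)/2 = 0.335 → q = 1.8×0.075×0.335 = 0.04523 m³/s
Q = Σ q = 7.048 m³/s
= 7.048 × 3600 = 25370 m³/h

25400 m³/h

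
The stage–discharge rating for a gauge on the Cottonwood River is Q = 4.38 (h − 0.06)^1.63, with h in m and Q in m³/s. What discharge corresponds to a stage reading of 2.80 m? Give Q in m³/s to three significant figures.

22.6 m³/s

Q = 4.38 × (2.80 − 0.06)^1.63 = 4.38 × 2.74^1.63 = 22.65 m³/s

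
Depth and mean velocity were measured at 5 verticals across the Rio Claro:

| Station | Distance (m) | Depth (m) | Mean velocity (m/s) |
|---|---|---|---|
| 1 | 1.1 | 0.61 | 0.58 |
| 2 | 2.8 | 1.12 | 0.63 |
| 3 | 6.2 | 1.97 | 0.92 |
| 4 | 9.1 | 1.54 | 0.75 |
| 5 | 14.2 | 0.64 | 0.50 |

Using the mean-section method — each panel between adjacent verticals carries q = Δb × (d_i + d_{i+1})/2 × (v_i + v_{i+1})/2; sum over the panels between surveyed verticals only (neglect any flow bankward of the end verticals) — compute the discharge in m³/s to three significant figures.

12.7 m³/s

Panel 1-2: Δb = 1.7 m, d̄ = (0.61+1.12)/2 = 0.865, v̄ = (0.58+0.63)/2 = 0.605 → q = 1.7×0.865×0.605 = 0.8897 m³/s
Panel 2-3: Δb = 3.4 m, d̄ = (1.12+1.97)/2 = 1.545, v̄ = (0.63+0.92)/2 = 0.775 → q = 3.4×1.545×0.775 = 4.071 m³/s
Panel 3-4: Δb = 2.9 m, d̄ = (1.97+1.54)/2 = 1.755, v̄ = (0.92+0.75)/2 = 0.835 → q = 2.9×1.755×0.835 = 4.250 m³/s
Panel 4-5: Δb = 5.1 m, d̄ = (1.54+0.64)/2 = 1.09, v̄ = (0.75+0.50)/2 = 0.625 → q = 5.1×1.09×0.625 = 3.474 m³/s
Q = Σ q = 12.68 m³/s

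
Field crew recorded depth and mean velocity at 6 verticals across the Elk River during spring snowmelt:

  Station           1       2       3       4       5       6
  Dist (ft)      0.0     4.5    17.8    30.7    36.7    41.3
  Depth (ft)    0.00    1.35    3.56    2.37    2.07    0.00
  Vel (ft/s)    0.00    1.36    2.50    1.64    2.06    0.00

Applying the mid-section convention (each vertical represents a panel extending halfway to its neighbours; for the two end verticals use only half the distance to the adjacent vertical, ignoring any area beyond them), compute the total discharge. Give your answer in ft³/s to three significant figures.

w_2 = (17.8 − 0.0)/2 = 8.9 ft; q_2 = 1.36 × 1.35 × 8.9 = 16.34 ft³/s
w_3 = (30.7 − 4.5)/2 = 13.1 ft; q_3 = 2.50 × 3.56 × 13.1 = 116.6 ft³/s
w_4 = (36.7 − 17.8)/2 = 9.45 ft; q_4 = 1.64 × 2.37 × 9.45 = 36.73 ft³/s
w_5 = (41.3 − 30.7)/2 = 5.3 ft; q_5 = 2.06 × 2.07 × 5.3 = 22.60 ft³/s
Stations 1, 6 contribute zero (depth or velocity is 0).
Q = Σ qᵢ = 192.3 ft³/s

192 ft³/s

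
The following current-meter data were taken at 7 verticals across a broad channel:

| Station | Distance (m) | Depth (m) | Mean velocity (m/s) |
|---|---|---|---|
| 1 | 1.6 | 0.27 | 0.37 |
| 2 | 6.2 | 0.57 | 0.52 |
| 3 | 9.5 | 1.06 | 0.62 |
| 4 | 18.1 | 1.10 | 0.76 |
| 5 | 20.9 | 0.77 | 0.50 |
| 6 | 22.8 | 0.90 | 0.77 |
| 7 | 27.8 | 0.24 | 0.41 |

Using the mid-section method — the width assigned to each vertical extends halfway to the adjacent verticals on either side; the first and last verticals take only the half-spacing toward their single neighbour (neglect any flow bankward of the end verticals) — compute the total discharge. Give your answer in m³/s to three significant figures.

13.6 m³/s

w_1 = (6.2 − 1.6)/2 = 2.3 m; q_1 = 0.37 × 0.27 × 2.3 = 0.2298 m³/s
w_2 = (9.5 − 1.6)/2 = 3.95 m; q_2 = 0.52 × 0.57 × 3.95 = 1.171 m³/s
w_3 = (18.1 − 6.2)/2 = 5.95 m; q_3 = 0.62 × 1.06 × 5.95 = 3.910 m³/s
w_4 = (20.9 − 9.5)/2 = 5.7 m; q_4 = 0.76 × 1.10 × 5.7 = 4.765 m³/s
w_5 = (22.8 − 18.1)/2 = 2.35 m; q_5 = 0.50 × 0.77 × 2.35 = 0.9048 m³/s
w_6 = (27.8 − 20.9)/2 = 3.45 m; q_6 = 0.77 × 0.90 × 3.45 = 2.391 m³/s
w_7 = (27.8 − 22.8)/2 = 2.5 m; q_7 = 0.41 × 0.24 × 2.5 = 0.2460 m³/s
Q = Σ qᵢ = 13.62 m³/s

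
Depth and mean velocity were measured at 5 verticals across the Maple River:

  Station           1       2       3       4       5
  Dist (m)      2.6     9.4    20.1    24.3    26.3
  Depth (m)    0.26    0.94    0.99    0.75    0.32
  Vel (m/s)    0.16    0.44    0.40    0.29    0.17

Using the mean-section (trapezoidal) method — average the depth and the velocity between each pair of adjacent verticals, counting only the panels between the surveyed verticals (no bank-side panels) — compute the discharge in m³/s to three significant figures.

Panel 1-2: Δb = 6.8 m, d̄ = (0.26+0.94)/2 = 0.6, v̄ = (0.16+0.44)/2 = 0.3 → q = 6.8×0.6×0.3 = 1.224 m³/s
Panel 2-3: Δb = 10.7 m, d̄ = (0.94+0.99)/2 = 0.965, v̄ = (0.44+0.40)/2 = 0.42 → q = 10.7×0.965×0.42 = 4.337 m³/s
Panel 3-4: Δb = 4.2 m, d̄ = (0.99+0.75)/2 = 0.87, v̄ = (0.40+0.29)/2 = 0.345 → q = 4.2×0.87×0.345 = 1.261 m³/s
Panel 4-5: Δb = 2 m, d̄ = (0.75+0.32)/2 = 0.535, v̄ = (0.29+0.17)/2 = 0.23 → q = 2×0.535×0.23 = 0.2461 m³/s
Q = Σ q = 7.067 m³/s

7.07 m³/s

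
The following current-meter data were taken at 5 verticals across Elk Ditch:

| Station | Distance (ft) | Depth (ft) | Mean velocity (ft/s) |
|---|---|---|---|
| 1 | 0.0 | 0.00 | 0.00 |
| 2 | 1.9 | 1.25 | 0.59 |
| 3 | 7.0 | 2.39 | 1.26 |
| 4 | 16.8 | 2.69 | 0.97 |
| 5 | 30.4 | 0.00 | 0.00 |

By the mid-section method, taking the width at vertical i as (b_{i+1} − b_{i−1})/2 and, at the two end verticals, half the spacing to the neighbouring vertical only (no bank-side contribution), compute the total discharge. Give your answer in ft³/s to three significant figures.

55.5 ft³/s

w_2 = (7.0 − 0.0)/2 = 3.5 ft; q_2 = 0.59 × 1.25 × 3.5 = 2.581 ft³/s
w_3 = (16.8 − 1.9)/2 = 7.45 ft; q_3 = 1.26 × 2.39 × 7.45 = 22.43 ft³/s
w_4 = (30.4 − 7.0)/2 = 11.7 ft; q_4 = 0.97 × 2.69 × 11.7 = 30.53 ft³/s
Stations 1, 5 contribute zero (depth or velocity is 0).
Q = Σ qᵢ = 55.54 ft³/s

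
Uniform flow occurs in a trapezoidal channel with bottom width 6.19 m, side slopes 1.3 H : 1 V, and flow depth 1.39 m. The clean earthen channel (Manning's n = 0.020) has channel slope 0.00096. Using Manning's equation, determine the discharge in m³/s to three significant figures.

A = (b + z·y)·y = (6.19 + 1.3×1.39)×1.39 = 11.12 m²
P = b + 2y√(1+z²) = 6.19 + 2×1.39×√(1+1.3²) = 10.75 m
R = A/P = 11.12/10.75 = 1.034 m
Q = (1/n)·A·R^(2/3)·S^(1/2) = (1/0.020) × 11.12 × 1.034^(2/3) × 0.00096^(1/2) = 17.61 m³/s

17.6 m³/s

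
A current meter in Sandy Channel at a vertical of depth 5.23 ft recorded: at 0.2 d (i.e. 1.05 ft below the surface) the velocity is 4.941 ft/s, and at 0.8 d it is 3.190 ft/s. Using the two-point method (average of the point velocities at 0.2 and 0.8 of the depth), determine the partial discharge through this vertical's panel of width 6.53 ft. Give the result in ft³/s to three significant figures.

139 ft³/s

v̄ = (4.941 + 3.190) / 2 = 4.066 ft/s
q = v̄ × d × w = 4.066 × 5.23 × 6.53 = 138.8 ft³/s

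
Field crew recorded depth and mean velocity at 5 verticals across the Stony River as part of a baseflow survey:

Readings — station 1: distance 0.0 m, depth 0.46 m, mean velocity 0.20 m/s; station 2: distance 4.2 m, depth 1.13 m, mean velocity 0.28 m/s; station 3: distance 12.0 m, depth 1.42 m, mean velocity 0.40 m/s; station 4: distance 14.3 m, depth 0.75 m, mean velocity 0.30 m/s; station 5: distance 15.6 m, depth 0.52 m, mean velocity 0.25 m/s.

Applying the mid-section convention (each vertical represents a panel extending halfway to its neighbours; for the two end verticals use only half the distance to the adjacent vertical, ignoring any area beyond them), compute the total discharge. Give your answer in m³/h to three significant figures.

w_1 = (4.2 − 0.0)/2 = 2.1 m; q_1 = 0.20 × 0.46 × 2.1 = 0.1932 m³/s
w_2 = (12.0 − 0.0)/2 = 6 m; q_2 = 0.28 × 1.13 × 6 = 1.898 m³/s
w_3 = (14.3 − 4.2)/2 = 5.05 m; q_3 = 0.40 × 1.42 × 5.05 = 2.868 m³/s
w_4 = (15.6 − 12.0)/2 = 1.8 m; q_4 = 0.30 × 0.75 × 1.8 = 0.4050 m³/s
w_5 = (15.6 − 14.3)/2 = 0.65 m; q_5 = 0.25 × 0.52 × 0.65 = 0.08450 m³/s
Q = Σ qᵢ = 5.450 m³/s
= 5.450 × 3600 = 19620 m³/h

19600 m³/h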